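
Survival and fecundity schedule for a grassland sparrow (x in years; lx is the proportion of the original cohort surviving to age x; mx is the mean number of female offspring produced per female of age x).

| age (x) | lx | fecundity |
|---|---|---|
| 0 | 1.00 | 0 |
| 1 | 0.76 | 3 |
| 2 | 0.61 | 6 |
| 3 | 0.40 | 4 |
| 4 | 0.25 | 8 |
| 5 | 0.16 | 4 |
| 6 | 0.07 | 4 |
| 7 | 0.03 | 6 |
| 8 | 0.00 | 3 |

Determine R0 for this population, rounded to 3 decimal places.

10.640

lx·mx by age: 0, 2.28, 3.66, 1.6, 2, 0.64, 0.28, 0.18, 0
R0 = Σ lx·mx = 10.64 → 10.640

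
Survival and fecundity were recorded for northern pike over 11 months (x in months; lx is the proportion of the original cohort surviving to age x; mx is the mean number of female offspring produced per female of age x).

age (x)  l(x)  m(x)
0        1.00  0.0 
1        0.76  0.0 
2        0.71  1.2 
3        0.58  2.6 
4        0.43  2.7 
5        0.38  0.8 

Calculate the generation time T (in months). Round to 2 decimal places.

3.24

lx·mx: 0, 0, 0.852, 1.508, 1.161, 0.304 → R0 = 3.825
x·lx·mx: 0, 0, 1.704, 4.524, 4.644, 1.52 → Σ = 12.392
T = 12.392 / 3.825 = 3.239739… → 3.24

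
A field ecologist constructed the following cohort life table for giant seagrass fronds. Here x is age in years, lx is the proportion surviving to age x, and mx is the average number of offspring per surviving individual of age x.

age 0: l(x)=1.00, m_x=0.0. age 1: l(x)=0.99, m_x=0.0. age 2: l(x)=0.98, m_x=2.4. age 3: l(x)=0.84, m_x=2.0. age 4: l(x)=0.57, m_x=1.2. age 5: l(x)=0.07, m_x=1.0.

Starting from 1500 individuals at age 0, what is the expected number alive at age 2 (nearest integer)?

Expected survivors = N0 · l_2 = 1500 × 0.98 = 1470 → 1470

1470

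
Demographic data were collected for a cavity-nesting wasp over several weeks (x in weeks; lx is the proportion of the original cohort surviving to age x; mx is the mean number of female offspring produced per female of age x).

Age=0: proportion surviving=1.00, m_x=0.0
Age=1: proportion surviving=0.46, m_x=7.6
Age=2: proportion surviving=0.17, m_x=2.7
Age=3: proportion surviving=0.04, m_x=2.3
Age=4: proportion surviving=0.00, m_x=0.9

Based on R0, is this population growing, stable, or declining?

growing

R0 = Σ lx·mx = 0 + 3.496 + 0.459 + 0.092 + 0 = 4.047
R0 > 1, so the population is growing.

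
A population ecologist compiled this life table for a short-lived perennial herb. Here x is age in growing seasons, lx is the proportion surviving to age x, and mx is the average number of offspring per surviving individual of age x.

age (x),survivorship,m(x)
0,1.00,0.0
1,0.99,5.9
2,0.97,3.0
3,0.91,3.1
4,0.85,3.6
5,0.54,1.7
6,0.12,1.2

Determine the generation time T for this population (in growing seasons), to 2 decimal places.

lx·mx: 0, 5.841, 2.91, 2.821, 3.06, 0.918, 0.144 → R0 = 15.694
x·lx·mx: 0, 5.841, 5.82, 8.463, 12.24, 4.59, 0.864 → Σ = 37.818
T = 37.818 / 15.694 = 2.409711… → 2.41

2.41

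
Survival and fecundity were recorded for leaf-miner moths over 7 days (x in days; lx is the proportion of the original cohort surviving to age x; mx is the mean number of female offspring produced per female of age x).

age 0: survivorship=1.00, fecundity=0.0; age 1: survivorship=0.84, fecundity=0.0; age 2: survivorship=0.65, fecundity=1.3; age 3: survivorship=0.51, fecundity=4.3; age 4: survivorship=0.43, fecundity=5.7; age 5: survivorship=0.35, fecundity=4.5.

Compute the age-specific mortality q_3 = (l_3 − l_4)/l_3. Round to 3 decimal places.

q_3 = (l_3 − l_4) / l_3 = (0.51 − 0.43) / 0.51
     = 0.08 / 0.51 = 0.156863… → 0.157

0.157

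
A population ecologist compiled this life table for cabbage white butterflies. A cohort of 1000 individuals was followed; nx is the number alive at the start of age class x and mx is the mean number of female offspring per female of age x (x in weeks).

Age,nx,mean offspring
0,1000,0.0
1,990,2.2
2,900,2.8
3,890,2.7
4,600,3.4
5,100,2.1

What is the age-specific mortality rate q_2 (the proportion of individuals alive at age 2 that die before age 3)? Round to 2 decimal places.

lx = nx/n0 = nx/1000: 1, 0.99, 0.9, 0.89, 0.6, 0.1
q_2 = (l_2 − l_3) / l_2 = (0.9 − 0.89) / 0.9
     = 0.01 / 0.9 = 0.011111… → 0.01

0.01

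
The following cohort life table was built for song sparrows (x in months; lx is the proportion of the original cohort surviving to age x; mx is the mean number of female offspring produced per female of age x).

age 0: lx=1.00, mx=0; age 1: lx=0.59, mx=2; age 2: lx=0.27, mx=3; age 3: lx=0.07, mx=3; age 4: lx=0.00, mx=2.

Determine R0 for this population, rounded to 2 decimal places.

lx·mx by age: 0, 1.18, 0.81, 0.21, 0
R0 = Σ lx·mx = 2.2 → 2.20

2.20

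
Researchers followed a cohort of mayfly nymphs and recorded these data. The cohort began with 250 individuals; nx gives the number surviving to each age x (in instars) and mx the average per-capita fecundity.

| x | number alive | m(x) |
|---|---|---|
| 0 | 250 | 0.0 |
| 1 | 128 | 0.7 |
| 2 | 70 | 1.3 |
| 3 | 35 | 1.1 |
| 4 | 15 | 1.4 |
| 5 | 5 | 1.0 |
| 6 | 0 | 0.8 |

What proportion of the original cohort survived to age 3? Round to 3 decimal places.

l_3 = n_3/n_0 = 35/250 = 0.14 → 0.140

0.140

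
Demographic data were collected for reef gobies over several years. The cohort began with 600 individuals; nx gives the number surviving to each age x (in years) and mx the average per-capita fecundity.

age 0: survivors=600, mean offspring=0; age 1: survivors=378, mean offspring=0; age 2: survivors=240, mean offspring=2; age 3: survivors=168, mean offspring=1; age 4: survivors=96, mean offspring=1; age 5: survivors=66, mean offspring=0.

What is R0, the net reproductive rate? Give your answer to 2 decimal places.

1.24

lx = nx/n0 = nx/600: 1, 0.63, 0.4, 0.28, 0.16, 0.11
lx·mx by age: 0, 0, 0.8, 0.28, 0.16, 0
R0 = Σ lx·mx = 1.24 → 1.24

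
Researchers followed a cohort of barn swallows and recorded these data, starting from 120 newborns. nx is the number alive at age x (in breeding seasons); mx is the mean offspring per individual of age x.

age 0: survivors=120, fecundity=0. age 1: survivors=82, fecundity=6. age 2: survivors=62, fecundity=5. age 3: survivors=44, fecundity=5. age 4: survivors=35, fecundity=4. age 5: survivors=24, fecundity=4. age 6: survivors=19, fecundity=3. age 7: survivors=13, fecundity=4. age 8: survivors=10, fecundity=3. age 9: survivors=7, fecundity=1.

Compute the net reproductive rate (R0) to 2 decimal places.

lx = nx/n0 = nx/120: 1, 0.68333…, 0.51667…, 0.36667…, 0.29167…, 0.2, 0.15833…, 0.10833…, 0.08333…, 0.05833…
lx·mx by age: 0, 4.1…, 2.583333…, 1.833333…, 1.166667…, 0.8, 0.475…, 0.433333…, 0.25…, 0.058333…
R0 = Σ lx·mx = 11.7… → 11.70

11.70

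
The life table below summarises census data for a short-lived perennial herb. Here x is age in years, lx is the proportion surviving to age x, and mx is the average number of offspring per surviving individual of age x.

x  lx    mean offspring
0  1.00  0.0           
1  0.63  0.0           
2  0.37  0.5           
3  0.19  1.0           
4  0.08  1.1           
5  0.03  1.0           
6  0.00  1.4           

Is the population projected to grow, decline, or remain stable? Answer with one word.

declining

R0 = Σ lx·mx = 0 + 0 + 0.185 + 0.19 + 0.088 + 0.03 + 0 = 0.493
R0 < 1, so the population is declining.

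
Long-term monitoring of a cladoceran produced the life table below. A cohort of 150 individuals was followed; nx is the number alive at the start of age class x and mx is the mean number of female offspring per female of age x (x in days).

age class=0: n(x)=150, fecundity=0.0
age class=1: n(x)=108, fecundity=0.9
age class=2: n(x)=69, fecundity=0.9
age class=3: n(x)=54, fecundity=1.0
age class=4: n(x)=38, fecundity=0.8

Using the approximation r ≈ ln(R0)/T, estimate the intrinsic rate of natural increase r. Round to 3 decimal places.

0.234

lx = nx/n0 = nx/150: 1, 0.72, 0.46, 0.36, 0.25333…
R0 = Σ lx·mx = 0 + 0.648 + 0.414 + 0.36 + 0.20267… = 1.624667…
Σ x·lx·mx = 3.366667…; T = 3.366667…/1.624667… = 2.07222…
r ≈ ln(R0)/T = ln(1.624667…)/2.07222… = 0.23419… → 0.234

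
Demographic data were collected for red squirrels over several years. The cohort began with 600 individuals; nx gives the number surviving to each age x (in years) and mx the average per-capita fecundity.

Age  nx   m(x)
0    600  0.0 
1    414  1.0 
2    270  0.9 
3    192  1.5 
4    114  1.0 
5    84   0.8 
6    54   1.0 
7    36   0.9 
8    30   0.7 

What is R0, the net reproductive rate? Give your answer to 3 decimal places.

lx = nx/n0 = nx/600: 1, 0.69, 0.45, 0.32, 0.19, 0.14, 0.09, 0.06, 0.05
lx·mx by age: 0, 0.69, 0.405, 0.48, 0.19, 0.112, 0.09, 0.054, 0.035
R0 = Σ lx·mx = 2.056 → 2.056

2.056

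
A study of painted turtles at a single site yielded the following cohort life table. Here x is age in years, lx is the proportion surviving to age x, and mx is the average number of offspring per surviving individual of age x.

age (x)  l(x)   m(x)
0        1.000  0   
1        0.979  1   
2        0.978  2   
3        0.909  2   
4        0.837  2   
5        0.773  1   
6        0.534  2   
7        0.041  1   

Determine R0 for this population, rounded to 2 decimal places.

8.31

lx·mx by age: 0, 0.979, 1.956, 1.818, 1.674, 0.773, 1.068, 0.041
R0 = Σ lx·mx = 8.309 → 8.31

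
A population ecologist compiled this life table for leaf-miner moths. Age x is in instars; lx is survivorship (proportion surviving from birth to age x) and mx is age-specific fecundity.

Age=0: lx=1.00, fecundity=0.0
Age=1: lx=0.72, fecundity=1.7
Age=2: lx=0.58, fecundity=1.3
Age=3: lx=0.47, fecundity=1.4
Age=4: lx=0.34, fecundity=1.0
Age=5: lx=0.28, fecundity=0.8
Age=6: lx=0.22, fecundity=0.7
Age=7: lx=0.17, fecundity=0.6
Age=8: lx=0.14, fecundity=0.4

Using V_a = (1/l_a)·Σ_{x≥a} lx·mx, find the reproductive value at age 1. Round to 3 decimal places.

4.878

lx·mx for x ≥ 1: 1.224, 0.754, 0.658, 0.34, 0.224, 0.154, 0.102, 0.056 → sum = 3.512
V_1 = 3.512 / l_1 = 3.512 / 0.72 = 4.877778… → 4.878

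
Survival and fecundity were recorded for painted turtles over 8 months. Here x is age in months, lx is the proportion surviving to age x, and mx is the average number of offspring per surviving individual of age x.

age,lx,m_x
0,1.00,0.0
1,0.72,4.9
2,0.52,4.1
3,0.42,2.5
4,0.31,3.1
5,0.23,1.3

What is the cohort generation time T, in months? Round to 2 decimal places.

lx·mx: 0, 3.528, 2.132, 1.05, 0.961, 0.299 → R0 = 7.97
x·lx·mx: 0, 3.528, 4.264, 3.15, 3.844, 1.495 → Σ = 16.281
T = 16.281 / 7.97 = 2.042785… → 2.04

2.04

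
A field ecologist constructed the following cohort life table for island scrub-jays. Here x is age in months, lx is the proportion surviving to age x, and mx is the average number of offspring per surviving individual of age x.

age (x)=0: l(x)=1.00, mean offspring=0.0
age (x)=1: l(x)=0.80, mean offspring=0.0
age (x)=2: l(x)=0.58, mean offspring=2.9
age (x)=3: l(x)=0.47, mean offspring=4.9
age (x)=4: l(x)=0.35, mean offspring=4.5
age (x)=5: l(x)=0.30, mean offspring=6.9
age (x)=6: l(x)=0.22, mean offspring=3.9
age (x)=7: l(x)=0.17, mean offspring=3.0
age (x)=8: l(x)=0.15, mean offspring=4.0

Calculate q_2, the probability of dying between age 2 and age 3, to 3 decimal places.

0.190

q_2 = (l_2 − l_3) / l_2 = (0.58 − 0.47) / 0.58
     = 0.11 / 0.58 = 0.189655… → 0.190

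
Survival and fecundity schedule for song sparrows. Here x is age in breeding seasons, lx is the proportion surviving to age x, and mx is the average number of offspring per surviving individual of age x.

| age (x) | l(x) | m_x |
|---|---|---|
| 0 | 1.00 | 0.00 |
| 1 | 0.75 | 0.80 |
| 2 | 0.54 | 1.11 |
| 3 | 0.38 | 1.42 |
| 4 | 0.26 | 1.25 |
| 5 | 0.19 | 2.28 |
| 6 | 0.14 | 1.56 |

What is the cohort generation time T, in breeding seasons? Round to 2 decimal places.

lx·mx: 0, 0.6, 0.5994, 0.5396, 0.325, 0.4332, 0.2184 → R0 = 2.7156
x·lx·mx: 0, 0.6, 1.1988, 1.6188, 1.3, 2.166, 1.3104 → Σ = 8.194
T = 8.194 / 2.7156 = 3.017381… → 3.02

3.02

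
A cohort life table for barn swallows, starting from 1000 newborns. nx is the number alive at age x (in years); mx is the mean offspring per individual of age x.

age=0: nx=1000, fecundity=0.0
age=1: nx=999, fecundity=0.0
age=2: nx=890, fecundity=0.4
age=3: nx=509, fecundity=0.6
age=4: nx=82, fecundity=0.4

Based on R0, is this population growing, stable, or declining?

declining

lx = nx/n0 = nx/1000: 1, 0.999, 0.89, 0.509, 0.082
R0 = Σ lx·mx = 0 + 0 + 0.356 + 0.3054 + 0.0328 = 0.6942
R0 < 1, so the population is declining.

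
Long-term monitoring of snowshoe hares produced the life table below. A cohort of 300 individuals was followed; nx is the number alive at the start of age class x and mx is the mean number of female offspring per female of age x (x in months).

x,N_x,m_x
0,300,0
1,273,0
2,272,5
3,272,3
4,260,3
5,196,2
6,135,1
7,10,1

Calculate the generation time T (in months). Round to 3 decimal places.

3.186

lx = nx/n0 = nx/300: 1, 0.91, 0.90667…, 0.90667…, 0.86667…, 0.65333…, 0.45, 0.03333…
lx·mx: 0, 0, 4.533333…, 2.72…, 2.6…, 1.306667…, 0.45, 0.033333… → R0 = 11.643333…
x·lx·mx: 0, 0, 9.066667…, 8.16…, 10.4…, 6.533333…, 2.7, 0.233333… → Σ = 37.093333…
T = 37.093333… / 11.643333… = 3.1858… → 3.186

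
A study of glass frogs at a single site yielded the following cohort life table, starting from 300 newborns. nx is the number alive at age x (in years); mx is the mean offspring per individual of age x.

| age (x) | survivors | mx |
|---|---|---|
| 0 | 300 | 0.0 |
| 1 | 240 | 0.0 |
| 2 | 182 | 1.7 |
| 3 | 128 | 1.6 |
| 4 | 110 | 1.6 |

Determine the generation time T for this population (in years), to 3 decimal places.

2.807

lx = nx/n0 = nx/300: 1, 0.8, 0.60667…, 0.42667…, 0.36667…
lx·mx: 0, 0, 1.031333…, 0.682667…, 0.586667… → R0 = 2.300667…
x·lx·mx: 0, 0, 2.062667…, 2.048…, 2.346667… → Σ = 6.457333…
T = 6.457333… / 2.300667… = 2.806723… → 2.807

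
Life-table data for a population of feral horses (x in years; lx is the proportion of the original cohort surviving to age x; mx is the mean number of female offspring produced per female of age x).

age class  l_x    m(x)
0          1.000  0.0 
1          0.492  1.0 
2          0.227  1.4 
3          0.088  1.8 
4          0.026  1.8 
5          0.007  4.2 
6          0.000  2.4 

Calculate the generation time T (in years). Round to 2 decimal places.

lx·mx: 0, 0.492, 0.3178, 0.1584, 0.0468, 0.0294, 0 → R0 = 1.0444
x·lx·mx: 0, 0.492, 0.6356, 0.4752, 0.1872, 0.147, 0 → Σ = 1.937
T = 1.937 / 1.0444 = 1.854653… → 1.85

1.85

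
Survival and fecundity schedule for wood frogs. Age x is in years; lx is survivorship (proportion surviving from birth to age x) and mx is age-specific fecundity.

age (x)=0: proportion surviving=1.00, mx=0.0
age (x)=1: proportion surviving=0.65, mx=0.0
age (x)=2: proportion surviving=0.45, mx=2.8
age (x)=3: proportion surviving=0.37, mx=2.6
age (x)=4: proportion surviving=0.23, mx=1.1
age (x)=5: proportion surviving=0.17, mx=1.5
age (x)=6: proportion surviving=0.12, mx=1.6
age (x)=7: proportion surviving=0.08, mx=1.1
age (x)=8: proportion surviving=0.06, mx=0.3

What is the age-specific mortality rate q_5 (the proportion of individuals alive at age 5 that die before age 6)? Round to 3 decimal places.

q_5 = (l_5 − l_6) / l_5 = (0.17 − 0.12) / 0.17
     = 0.05 / 0.17 = 0.294118… → 0.294

0.294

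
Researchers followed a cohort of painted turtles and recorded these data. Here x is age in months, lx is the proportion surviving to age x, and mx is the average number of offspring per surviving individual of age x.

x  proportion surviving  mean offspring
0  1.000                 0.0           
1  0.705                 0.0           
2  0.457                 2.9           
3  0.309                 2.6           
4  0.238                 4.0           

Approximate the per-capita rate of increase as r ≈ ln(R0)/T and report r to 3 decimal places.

0.391

R0 = Σ lx·mx = 0 + 0 + 1.3253 + 0.8034 + 0.952 = 3.0807
Σ x·lx·mx = 8.8688; T = 8.8688/3.0807 = 2.87883…
r ≈ ln(R0)/T = ln(3.0807)/2.87883… = 0.39084… → 0.391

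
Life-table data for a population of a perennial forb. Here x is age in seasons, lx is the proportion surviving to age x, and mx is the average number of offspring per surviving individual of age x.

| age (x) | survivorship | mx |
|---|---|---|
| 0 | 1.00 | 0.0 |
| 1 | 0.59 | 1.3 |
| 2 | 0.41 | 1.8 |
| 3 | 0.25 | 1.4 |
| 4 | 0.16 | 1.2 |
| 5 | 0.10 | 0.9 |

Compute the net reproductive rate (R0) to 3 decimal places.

lx·mx by age: 0, 0.767, 0.738, 0.35, 0.192, 0.09
R0 = Σ lx·mx = 2.137 → 2.137

2.137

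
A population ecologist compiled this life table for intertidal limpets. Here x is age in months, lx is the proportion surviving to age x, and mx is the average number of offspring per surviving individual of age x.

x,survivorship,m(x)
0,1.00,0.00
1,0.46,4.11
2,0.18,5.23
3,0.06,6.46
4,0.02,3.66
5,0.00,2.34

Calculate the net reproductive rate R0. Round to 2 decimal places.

lx·mx by age: 0, 1.8906, 0.9414, 0.3876, 0.0732, 0
R0 = Σ lx·mx = 3.2928 → 3.29

3.29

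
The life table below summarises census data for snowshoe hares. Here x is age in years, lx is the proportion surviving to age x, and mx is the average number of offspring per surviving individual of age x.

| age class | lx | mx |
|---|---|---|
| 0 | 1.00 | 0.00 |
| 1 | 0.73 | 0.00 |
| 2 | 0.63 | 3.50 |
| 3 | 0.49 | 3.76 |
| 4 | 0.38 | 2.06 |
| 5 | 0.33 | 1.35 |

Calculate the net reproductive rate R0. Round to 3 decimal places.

lx·mx by age: 0, 0, 2.205, 1.8424, 0.7828, 0.4455
R0 = Σ lx·mx = 5.2757 → 5.276

5.276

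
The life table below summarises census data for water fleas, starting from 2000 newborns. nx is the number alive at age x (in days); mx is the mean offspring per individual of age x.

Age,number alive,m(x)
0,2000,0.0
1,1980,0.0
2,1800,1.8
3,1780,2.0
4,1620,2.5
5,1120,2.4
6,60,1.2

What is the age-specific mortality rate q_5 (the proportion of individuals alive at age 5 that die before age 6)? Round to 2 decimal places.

0.95

lx = nx/n0 = nx/2000: 1, 0.99, 0.9, 0.89, 0.81, 0.56, 0.03
q_5 = (l_5 − l_6) / l_5 = (0.56 − 0.03) / 0.56
     = 0.53 / 0.56 = 0.946429… → 0.95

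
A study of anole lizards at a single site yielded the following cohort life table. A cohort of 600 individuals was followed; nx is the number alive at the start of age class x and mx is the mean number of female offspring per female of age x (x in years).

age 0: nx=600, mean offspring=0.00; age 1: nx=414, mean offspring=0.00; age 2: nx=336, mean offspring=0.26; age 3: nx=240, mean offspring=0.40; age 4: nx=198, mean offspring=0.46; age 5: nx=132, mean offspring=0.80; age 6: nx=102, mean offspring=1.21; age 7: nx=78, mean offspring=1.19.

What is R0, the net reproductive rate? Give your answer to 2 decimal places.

lx = nx/n0 = nx/600: 1, 0.69, 0.56, 0.4, 0.33, 0.22, 0.17, 0.13
lx·mx by age: 0, 0, 0.1456, 0.16, 0.1518, 0.176, 0.2057, 0.1547
R0 = Σ lx·mx = 0.9938 → 0.99

0.99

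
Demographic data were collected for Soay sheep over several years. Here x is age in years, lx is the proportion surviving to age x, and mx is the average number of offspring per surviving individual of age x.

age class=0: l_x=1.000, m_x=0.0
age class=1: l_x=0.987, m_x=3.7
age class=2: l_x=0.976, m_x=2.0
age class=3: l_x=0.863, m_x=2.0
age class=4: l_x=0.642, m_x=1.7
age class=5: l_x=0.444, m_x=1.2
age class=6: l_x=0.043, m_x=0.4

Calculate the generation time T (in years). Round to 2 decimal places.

lx·mx: 0, 3.6519, 1.952, 1.726, 1.0914, 0.5328, 0.0172 → R0 = 8.9713
x·lx·mx: 0, 3.6519, 3.904, 5.178, 4.3656, 2.664, 0.1032 → Σ = 19.8667
T = 19.8667 / 8.9713 = 2.214473… → 2.21

2.21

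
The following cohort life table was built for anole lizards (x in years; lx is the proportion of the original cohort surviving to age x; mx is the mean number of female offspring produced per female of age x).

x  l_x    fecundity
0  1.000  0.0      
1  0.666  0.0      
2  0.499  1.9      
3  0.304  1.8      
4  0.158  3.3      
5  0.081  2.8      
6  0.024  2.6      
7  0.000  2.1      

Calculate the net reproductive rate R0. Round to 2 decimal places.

lx·mx by age: 0, 0, 0.9481, 0.5472, 0.5214, 0.2268, 0.0624, 0
R0 = Σ lx·mx = 2.3059 → 2.31

2.31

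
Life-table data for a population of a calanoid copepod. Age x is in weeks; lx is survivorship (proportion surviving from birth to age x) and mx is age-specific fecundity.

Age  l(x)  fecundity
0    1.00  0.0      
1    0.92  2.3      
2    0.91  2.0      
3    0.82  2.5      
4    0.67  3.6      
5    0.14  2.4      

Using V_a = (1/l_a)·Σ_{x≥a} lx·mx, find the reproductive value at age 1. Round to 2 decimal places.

lx·mx for x ≥ 1: 2.116, 1.82, 2.05, 2.412, 0.336 → sum = 8.734
V_1 = 8.734 / l_1 = 8.734 / 0.92 = 9.493478… → 9.49

9.49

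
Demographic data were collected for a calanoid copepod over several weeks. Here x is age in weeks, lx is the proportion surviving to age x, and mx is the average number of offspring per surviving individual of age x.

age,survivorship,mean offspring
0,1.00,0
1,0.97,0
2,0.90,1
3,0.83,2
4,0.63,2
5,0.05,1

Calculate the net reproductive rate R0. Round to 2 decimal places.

3.87

lx·mx by age: 0, 0, 0.9, 1.66, 1.26, 0.05
R0 = Σ lx·mx = 3.87 → 3.87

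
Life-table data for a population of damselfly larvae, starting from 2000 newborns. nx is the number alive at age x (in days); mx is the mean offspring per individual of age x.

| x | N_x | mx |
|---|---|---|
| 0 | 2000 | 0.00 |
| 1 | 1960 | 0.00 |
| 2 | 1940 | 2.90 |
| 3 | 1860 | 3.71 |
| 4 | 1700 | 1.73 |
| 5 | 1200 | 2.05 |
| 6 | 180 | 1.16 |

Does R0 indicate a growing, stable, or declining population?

growing

lx = nx/n0 = nx/2000: 1, 0.98, 0.97, 0.93, 0.85, 0.6, 0.09
R0 = Σ lx·mx = 0 + 0 + 2.813 + 3.4503 + 1.4705 + 1.23 + 0.1044 = 9.0682
R0 > 1, so the population is growing.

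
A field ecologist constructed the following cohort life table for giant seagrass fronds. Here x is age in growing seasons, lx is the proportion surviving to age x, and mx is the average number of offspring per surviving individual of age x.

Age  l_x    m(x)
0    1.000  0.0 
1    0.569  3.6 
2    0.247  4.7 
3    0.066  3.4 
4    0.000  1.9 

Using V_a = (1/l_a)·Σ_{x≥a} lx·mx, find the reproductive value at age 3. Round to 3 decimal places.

3.400

lx·mx for x ≥ 3: 0.2244, 0 → sum = 0.2244
V_3 = 0.2244 / l_3 = 0.2244 / 0.066 = 3.4 → 3.400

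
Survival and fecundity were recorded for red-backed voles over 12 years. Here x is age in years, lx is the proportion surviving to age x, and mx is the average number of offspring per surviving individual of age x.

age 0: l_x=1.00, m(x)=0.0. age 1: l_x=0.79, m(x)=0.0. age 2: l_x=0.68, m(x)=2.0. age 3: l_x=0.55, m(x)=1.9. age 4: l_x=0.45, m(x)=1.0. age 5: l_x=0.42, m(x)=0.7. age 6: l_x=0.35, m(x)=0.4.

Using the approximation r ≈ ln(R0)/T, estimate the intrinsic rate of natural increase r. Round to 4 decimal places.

R0 = Σ lx·mx = 0 + 0 + 1.36 + 1.045 + 0.45 + 0.294 + 0.14 = 3.289
Σ x·lx·mx = 9.965; T = 9.965/3.289 = 3.0298…
r ≈ ln(R0)/T = ln(3.289)/3.0298… = 0.392958… → 0.3930

0.3930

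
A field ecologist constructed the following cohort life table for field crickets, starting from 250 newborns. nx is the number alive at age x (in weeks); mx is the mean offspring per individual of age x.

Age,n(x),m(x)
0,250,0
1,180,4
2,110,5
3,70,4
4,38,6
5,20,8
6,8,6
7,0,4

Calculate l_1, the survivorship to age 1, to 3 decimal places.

l_1 = n_1/n_0 = 180/250 = 0.72 → 0.720

0.720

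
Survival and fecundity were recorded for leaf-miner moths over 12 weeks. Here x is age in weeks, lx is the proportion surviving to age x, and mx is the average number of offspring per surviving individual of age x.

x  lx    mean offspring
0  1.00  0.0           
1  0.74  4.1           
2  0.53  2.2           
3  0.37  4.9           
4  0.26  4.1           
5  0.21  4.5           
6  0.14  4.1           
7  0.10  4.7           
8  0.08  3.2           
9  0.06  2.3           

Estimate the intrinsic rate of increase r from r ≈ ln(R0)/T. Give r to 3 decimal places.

0.713

R0 = Σ lx·mx = 0 + 3.034 + 1.166 + 1.813 + 1.066 + 0.945 + 0.574 + 0.47 + 0.256 + 0.138 = 9.462
Σ x·lx·mx = 29.818; T = 29.818/9.462 = 3.15134…
r ≈ ln(R0)/T = ln(9.462)/3.15134… = 0.71312… → 0.713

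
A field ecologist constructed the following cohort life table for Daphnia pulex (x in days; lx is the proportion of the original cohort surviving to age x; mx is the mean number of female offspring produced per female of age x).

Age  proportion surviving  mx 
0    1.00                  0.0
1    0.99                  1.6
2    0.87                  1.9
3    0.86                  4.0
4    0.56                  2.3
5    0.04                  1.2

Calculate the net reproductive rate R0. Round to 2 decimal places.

8.01

lx·mx by age: 0, 1.584, 1.653, 3.44, 1.288, 0.048
R0 = Σ lx·mx = 8.013 → 8.01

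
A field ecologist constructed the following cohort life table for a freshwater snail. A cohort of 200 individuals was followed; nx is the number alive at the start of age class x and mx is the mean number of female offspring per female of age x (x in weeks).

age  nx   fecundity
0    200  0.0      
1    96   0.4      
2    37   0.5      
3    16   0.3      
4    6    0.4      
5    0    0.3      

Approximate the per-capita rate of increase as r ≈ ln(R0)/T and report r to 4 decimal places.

lx = nx/n0 = nx/200: 1, 0.48, 0.185, 0.08, 0.03, 0
R0 = Σ lx·mx = 0 + 0.192 + 0.0925 + 0.024 + 0.012 + 0 = 0.3205
Σ x·lx·mx = 0.497; T = 0.497/0.3205 = 1.5507…
r ≈ ln(R0)/T = ln(0.3205)/1.5507… = -0.733779… → -0.7338

-0.7338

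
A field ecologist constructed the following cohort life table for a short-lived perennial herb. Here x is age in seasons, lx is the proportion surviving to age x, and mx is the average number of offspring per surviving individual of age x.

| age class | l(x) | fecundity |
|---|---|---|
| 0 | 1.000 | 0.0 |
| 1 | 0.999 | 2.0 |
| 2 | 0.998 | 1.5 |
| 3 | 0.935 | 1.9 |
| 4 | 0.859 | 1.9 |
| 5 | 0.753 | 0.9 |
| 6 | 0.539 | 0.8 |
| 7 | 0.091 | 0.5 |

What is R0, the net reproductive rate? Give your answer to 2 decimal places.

8.06

lx·mx by age: 0, 1.998, 1.497, 1.7765, 1.6321, 0.6777, 0.4312, 0.0455
R0 = Σ lx·mx = 8.058 → 8.06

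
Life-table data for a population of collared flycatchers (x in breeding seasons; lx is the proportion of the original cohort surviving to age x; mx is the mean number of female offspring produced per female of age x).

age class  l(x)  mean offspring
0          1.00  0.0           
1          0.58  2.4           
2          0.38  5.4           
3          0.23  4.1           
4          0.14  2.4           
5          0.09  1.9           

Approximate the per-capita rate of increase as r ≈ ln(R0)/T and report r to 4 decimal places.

0.7385

R0 = Σ lx·mx = 0 + 1.392 + 2.052 + 0.943 + 0.336 + 0.171 = 4.894
Σ x·lx·mx = 10.524; T = 10.524/4.894 = 2.15039…
r ≈ ln(R0)/T = ln(4.894)/2.15039… = 0.738476… → 0.7385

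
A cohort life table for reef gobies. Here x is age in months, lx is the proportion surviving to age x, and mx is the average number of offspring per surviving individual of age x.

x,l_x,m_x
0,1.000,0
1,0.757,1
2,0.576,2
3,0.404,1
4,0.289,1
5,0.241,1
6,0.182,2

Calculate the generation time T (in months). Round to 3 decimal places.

lx·mx: 0, 0.757, 1.152, 0.404, 0.289, 0.241, 0.364 → R0 = 3.207
x·lx·mx: 0, 0.757, 2.304, 1.212, 1.156, 1.205, 2.184 → Σ = 8.818
T = 8.818 / 3.207 = 2.74961… → 2.750

2.750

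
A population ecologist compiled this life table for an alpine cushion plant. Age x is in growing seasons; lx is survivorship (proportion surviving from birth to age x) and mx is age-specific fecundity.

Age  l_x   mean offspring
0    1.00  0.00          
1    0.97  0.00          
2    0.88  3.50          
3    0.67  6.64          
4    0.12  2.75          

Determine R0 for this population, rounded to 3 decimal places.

7.859

lx·mx by age: 0, 0, 3.08, 4.4488, 0.33
R0 = Σ lx·mx = 7.8588 → 7.859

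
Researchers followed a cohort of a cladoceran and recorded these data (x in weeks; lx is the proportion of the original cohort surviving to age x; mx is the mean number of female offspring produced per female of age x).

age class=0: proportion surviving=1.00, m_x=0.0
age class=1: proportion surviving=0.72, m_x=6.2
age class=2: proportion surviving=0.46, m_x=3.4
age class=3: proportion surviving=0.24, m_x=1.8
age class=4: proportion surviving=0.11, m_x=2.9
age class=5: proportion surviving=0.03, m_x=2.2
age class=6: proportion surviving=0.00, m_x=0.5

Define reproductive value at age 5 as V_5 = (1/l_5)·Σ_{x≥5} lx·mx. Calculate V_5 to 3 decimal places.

2.200

lx·mx for x ≥ 5: 0.066, 0 → sum = 0.066
V_5 = 0.066 / l_5 = 0.066 / 0.03 = 2.2 → 2.200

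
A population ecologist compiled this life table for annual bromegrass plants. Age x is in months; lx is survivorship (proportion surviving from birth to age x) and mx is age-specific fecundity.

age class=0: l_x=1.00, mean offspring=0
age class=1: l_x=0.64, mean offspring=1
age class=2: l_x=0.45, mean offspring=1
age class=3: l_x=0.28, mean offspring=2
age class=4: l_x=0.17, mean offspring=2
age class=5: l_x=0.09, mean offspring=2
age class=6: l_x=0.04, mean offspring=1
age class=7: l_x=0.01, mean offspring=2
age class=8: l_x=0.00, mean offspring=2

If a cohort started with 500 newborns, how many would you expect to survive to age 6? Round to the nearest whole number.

Expected survivors = N0 · l_6 = 500 × 0.04 = 20 → 20

20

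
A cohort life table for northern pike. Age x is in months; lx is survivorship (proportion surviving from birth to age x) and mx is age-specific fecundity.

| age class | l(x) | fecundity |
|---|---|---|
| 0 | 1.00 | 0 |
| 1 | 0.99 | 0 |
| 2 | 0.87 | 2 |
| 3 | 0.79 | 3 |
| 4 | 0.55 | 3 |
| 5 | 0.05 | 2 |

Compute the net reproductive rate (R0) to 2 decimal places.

5.86

lx·mx by age: 0, 0, 1.74, 2.37, 1.65, 0.1
R0 = Σ lx·mx = 5.86 → 5.86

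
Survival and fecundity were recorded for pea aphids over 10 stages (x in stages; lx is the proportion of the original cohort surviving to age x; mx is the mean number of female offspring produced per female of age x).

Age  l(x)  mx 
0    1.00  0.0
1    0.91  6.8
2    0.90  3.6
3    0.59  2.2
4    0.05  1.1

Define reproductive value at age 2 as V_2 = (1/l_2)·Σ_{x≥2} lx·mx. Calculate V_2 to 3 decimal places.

5.103

lx·mx for x ≥ 2: 3.24, 1.298, 0.055 → sum = 4.593
V_2 = 4.593 / l_2 = 4.593 / 0.9 = 5.103333… → 5.103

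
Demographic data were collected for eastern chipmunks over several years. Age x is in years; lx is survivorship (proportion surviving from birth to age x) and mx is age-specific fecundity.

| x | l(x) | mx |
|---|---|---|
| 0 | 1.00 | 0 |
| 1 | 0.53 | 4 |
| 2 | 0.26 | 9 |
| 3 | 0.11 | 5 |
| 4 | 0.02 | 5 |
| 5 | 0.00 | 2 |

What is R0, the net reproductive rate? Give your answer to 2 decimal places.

5.11

lx·mx by age: 0, 2.12, 2.34, 0.55, 0.1, 0
R0 = Σ lx·mx = 5.11 → 5.11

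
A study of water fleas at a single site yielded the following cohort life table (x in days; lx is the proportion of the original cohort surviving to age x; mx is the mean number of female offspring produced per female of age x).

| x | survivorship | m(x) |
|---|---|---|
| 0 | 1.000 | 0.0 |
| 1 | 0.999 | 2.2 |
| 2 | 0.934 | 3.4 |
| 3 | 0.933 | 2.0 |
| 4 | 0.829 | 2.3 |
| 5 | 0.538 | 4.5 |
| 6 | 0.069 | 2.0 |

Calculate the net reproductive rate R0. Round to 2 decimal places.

lx·mx by age: 0, 2.1978, 3.1756, 1.866, 1.9067, 2.421, 0.138
R0 = Σ lx·mx = 11.7051 → 11.71

11.71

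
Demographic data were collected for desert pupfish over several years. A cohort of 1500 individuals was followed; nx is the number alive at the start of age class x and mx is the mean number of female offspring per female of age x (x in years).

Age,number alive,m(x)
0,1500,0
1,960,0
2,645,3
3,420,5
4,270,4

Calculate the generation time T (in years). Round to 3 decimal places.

2.833

lx = nx/n0 = nx/1500: 1, 0.64, 0.43, 0.28, 0.18
lx·mx: 0, 0, 1.29, 1.4, 0.72 → R0 = 3.41
x·lx·mx: 0, 0, 2.58, 4.2, 2.88 → Σ = 9.66
T = 9.66 / 3.41 = 2.832845… → 2.833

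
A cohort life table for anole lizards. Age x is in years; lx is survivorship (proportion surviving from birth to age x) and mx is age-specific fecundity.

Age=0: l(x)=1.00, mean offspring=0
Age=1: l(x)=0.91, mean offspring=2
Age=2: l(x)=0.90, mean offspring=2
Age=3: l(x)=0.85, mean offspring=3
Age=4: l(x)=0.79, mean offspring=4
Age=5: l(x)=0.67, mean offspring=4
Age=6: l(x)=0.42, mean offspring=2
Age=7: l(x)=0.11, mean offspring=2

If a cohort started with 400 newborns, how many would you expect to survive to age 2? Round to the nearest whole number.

Expected survivors = N0 · l_2 = 400 × 0.90 = 360 → 360

360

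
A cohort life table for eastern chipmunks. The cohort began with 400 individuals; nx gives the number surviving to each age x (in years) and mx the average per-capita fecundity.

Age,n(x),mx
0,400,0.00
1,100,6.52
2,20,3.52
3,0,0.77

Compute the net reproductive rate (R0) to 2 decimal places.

lx = nx/n0 = nx/400: 1, 0.25, 0.05, 0
lx·mx by age: 0, 1.63, 0.176, 0
R0 = Σ lx·mx = 1.806 → 1.81

1.81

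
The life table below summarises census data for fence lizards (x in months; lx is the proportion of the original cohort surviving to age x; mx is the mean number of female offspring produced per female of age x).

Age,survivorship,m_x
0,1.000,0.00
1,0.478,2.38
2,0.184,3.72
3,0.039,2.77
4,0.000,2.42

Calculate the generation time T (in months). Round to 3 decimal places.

1.467

lx·mx: 0, 1.13764, 0.68448, 0.10803, 0 → R0 = 1.93015
x·lx·mx: 0, 1.13764, 1.36896, 0.32409, 0 → Σ = 2.83069
T = 2.83069 / 1.93015 = 1.466565… → 1.467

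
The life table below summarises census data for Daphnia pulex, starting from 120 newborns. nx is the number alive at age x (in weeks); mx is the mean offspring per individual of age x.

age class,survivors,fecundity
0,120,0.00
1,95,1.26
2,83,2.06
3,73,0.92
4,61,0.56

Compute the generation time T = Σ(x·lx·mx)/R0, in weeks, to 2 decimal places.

lx = nx/n0 = nx/120: 1, 0.79167…, 0.69167…, 0.60833…, 0.50833…
lx·mx: 0, 0.9975…, 1.424833…, 0.559667…, 0.284667… → R0 = 3.266667…
x·lx·mx: 0, 0.9975…, 2.849667…, 1.679…, 1.138667… → Σ = 6.664833…
T = 6.664833… / 3.266667… = 2.040255… → 2.04

2.04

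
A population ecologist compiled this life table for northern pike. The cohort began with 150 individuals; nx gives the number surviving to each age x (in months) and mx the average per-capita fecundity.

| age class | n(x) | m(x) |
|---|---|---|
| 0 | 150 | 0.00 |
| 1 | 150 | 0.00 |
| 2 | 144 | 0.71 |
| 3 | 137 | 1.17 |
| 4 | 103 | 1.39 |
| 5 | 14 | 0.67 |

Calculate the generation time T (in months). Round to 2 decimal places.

lx = nx/n0 = nx/150: 1, 1, 0.96, 0.91333…, 0.68667…, 0.09333…
lx·mx: 0, 0, 0.6816, 1.0686…, 0.954467…, 0.062533… → R0 = 2.7672…
x·lx·mx: 0, 0, 1.3632, 3.2058…, 3.817867…, 0.312667… → Σ = 8.699533…
T = 8.699533… / 2.7672… = 3.143804… → 3.14

3.14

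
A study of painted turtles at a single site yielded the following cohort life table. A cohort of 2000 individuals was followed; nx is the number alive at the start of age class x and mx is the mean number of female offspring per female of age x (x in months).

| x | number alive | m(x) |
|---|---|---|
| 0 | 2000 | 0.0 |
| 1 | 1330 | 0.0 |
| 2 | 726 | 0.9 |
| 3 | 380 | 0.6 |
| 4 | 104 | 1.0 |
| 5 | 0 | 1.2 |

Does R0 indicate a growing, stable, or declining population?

declining

lx = nx/n0 = nx/2000: 1, 0.665, 0.363, 0.19, 0.052, 0
R0 = Σ lx·mx = 0 + 0 + 0.3267 + 0.114 + 0.052 + 0 = 0.4927
R0 < 1, so the population is declining.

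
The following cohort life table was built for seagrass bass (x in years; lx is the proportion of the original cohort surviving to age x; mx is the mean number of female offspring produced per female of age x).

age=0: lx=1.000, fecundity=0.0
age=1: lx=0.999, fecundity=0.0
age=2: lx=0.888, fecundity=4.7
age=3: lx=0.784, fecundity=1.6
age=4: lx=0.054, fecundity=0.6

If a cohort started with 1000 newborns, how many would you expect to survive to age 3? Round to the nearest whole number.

784

Expected survivors = N0 · l_3 = 1000 × 0.784 = 784 → 784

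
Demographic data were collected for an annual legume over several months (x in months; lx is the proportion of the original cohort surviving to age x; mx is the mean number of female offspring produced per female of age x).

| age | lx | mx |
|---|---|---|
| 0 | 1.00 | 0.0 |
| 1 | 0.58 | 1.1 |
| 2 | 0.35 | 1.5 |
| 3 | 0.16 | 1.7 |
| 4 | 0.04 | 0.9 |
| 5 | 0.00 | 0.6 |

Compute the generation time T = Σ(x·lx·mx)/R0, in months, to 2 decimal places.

1.80

lx·mx: 0, 0.638, 0.525, 0.272, 0.036, 0 → R0 = 1.471
x·lx·mx: 0, 0.638, 1.05, 0.816, 0.144, 0 → Σ = 2.648
T = 2.648 / 1.471 = 1.800136… → 1.80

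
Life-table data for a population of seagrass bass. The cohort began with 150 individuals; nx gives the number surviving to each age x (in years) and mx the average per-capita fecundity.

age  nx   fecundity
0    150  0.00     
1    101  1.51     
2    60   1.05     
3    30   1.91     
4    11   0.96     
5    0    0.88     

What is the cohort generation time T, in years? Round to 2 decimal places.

lx = nx/n0 = nx/150: 1, 0.67333…, 0.4, 0.2, 0.07333…, 0
lx·mx: 0, 1.016733…, 0.42, 0.382, 0.0704…, 0 → R0 = 1.889133…
x·lx·mx: 0, 1.016733…, 0.84, 1.146, 0.2816…, 0 → Σ = 3.284333…
T = 3.284333… / 1.889133… = 1.73854… → 1.74

1.74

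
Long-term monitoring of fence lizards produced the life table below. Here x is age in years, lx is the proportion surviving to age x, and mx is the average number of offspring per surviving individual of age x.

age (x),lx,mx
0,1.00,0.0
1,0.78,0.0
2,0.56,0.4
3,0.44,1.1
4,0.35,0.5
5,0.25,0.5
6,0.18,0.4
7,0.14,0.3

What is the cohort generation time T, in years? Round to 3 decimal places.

lx·mx: 0, 0, 0.224, 0.484, 0.175, 0.125, 0.072, 0.042 → R0 = 1.122
x·lx·mx: 0, 0, 0.448, 1.452, 0.7, 0.625, 0.432, 0.294 → Σ = 3.951
T = 3.951 / 1.122 = 3.52139… → 3.521

3.521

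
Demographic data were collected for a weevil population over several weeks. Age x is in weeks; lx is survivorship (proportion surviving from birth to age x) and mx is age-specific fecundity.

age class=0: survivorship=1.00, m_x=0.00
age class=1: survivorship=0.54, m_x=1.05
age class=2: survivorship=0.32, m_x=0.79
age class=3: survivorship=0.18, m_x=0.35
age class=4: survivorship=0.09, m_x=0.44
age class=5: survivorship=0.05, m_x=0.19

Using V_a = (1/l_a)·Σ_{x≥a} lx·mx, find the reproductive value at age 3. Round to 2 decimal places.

lx·mx for x ≥ 3: 0.063, 0.0396, 0.0095 → sum = 0.1121
V_3 = 0.1121 / l_3 = 0.1121 / 0.18 = 0.622778… → 0.62

0.62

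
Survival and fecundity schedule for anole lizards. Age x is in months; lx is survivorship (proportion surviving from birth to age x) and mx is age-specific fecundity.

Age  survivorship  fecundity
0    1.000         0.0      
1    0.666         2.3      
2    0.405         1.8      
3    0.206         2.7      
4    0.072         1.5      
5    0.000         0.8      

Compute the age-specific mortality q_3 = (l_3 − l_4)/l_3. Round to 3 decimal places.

0.650

q_3 = (l_3 − l_4) / l_3 = (0.206 − 0.072) / 0.206
     = 0.134 / 0.206 = 0.650485… → 0.650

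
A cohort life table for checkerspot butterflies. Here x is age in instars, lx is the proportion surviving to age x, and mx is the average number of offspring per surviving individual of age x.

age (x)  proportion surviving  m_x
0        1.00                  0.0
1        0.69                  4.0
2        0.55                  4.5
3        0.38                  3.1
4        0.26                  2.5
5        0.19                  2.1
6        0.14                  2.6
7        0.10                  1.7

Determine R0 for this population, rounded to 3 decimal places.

7.996

lx·mx by age: 0, 2.76, 2.475, 1.178, 0.65, 0.399, 0.364, 0.17
R0 = Σ lx·mx = 7.996 → 7.996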